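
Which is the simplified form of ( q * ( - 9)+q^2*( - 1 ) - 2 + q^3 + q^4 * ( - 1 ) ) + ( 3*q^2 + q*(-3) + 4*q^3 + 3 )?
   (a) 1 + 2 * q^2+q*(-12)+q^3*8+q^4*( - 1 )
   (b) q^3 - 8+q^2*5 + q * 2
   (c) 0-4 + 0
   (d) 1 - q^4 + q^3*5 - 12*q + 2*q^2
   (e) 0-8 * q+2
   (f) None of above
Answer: d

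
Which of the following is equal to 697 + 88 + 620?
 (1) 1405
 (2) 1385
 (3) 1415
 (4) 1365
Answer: 1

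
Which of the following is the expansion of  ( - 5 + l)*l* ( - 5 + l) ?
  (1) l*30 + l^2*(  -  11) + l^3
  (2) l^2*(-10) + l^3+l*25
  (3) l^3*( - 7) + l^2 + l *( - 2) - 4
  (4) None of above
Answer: 2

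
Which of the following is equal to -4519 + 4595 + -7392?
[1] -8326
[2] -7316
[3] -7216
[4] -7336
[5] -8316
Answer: 2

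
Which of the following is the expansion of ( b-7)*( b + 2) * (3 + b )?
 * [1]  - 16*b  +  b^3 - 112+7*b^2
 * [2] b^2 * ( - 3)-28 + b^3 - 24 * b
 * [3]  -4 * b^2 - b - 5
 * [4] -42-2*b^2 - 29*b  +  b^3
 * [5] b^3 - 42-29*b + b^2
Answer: 4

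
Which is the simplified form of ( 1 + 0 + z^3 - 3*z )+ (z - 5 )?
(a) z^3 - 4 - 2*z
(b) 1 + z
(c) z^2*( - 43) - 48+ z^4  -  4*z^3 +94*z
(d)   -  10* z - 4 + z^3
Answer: a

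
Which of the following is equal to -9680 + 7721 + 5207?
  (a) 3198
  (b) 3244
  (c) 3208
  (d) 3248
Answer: d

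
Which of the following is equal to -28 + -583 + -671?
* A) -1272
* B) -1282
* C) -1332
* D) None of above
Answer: B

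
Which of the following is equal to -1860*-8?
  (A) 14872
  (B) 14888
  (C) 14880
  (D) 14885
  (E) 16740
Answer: C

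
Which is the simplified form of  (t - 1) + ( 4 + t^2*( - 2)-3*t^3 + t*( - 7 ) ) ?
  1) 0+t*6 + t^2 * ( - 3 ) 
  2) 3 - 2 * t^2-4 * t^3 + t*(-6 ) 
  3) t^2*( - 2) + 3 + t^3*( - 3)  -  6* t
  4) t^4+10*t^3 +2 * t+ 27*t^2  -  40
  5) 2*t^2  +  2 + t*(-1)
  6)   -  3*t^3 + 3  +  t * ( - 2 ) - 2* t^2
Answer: 3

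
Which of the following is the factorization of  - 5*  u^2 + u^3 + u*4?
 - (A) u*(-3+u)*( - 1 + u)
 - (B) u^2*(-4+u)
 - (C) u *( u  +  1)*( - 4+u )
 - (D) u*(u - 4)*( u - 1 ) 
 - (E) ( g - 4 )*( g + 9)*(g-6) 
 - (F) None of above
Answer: D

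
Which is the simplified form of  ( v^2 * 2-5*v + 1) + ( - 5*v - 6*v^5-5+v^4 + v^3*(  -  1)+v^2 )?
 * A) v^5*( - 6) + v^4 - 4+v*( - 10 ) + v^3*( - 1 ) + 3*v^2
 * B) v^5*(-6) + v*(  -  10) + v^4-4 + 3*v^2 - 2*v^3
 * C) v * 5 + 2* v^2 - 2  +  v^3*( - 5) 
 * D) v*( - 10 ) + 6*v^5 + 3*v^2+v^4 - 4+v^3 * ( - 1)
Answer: A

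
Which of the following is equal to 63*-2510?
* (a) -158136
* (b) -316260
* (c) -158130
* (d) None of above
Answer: c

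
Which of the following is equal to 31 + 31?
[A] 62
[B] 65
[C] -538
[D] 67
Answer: A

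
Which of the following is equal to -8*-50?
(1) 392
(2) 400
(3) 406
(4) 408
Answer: 2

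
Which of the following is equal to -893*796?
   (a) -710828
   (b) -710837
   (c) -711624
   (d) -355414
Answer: a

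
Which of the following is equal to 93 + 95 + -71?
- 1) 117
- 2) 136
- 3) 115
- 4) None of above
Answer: 1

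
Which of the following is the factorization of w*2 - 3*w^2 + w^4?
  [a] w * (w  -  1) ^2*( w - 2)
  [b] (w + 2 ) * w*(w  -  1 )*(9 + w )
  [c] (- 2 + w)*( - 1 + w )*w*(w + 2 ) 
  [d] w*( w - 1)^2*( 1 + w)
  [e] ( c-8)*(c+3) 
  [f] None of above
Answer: f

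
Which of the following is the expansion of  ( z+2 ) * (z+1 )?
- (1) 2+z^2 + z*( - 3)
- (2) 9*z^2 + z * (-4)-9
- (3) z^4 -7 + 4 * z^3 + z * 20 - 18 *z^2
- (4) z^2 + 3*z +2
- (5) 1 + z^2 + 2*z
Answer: 4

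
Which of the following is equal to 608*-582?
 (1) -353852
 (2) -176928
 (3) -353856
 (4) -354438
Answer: 3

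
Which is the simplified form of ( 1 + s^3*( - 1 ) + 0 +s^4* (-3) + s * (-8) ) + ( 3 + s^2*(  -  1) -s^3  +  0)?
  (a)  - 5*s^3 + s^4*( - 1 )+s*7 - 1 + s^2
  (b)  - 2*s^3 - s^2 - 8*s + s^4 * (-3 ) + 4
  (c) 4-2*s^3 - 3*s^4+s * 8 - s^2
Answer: b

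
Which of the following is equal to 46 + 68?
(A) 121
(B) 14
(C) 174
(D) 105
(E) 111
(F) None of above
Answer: F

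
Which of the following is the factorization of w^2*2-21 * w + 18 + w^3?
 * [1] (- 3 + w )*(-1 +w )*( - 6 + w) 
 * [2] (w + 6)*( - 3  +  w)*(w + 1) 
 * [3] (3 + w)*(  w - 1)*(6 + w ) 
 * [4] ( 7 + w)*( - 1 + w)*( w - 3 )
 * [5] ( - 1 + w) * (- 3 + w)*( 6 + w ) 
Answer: 5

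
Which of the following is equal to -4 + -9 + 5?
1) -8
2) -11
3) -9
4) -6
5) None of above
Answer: 1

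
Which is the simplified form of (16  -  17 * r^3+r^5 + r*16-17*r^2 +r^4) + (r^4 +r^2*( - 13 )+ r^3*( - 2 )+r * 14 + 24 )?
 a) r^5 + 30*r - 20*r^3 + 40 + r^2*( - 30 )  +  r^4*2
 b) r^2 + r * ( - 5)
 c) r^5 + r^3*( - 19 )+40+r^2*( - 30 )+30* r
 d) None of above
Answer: d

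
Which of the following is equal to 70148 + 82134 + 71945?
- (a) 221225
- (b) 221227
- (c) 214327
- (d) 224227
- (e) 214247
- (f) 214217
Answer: d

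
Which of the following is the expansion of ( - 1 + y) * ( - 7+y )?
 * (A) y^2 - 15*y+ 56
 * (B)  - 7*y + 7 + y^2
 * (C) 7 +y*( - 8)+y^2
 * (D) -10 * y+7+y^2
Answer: C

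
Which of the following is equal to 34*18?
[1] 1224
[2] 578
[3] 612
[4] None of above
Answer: 3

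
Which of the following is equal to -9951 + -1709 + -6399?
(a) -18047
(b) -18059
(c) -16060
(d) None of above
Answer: b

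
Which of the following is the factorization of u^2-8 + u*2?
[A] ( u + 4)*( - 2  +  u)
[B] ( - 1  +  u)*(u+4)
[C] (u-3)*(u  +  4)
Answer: A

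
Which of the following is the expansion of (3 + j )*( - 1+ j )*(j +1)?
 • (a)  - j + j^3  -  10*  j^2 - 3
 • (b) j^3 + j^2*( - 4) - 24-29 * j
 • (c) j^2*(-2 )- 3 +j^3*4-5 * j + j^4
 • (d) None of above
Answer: d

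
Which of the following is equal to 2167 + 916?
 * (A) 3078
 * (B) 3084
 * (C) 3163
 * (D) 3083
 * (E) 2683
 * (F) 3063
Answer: D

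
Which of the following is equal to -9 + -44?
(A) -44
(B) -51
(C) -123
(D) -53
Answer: D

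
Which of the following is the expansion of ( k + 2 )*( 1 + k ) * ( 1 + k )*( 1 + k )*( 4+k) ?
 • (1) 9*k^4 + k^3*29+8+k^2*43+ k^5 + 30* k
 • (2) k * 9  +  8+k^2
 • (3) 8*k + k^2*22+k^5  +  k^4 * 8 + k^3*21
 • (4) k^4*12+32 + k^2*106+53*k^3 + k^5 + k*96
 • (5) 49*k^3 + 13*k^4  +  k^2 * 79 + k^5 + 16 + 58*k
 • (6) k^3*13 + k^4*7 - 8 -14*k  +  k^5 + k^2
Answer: 1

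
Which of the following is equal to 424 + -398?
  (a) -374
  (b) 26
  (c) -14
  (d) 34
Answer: b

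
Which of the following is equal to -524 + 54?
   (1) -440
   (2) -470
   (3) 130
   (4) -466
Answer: 2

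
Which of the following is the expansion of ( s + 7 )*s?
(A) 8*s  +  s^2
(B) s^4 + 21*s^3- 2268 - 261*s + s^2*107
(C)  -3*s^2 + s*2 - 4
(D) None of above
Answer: D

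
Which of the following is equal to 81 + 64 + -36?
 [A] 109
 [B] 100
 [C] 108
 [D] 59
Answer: A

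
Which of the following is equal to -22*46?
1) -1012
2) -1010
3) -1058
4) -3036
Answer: 1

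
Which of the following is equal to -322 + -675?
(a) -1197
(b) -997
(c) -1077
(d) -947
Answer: b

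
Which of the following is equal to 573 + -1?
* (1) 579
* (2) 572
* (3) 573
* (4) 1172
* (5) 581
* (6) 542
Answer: 2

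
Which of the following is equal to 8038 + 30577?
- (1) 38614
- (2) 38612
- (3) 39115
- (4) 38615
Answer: 4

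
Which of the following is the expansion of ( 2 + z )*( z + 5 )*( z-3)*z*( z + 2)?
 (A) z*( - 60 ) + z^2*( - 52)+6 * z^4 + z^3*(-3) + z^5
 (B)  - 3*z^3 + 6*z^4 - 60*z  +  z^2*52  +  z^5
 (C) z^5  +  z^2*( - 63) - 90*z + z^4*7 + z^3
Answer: A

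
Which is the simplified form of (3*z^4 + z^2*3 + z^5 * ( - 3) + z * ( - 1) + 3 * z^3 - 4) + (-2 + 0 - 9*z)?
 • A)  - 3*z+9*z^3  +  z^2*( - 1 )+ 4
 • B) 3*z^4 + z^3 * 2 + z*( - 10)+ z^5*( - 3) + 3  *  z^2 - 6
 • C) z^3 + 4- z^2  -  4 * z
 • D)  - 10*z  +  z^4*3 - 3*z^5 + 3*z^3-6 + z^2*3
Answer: D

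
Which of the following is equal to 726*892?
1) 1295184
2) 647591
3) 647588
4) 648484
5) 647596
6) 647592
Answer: 6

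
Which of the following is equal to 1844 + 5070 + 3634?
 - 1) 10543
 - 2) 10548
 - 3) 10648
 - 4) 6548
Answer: 2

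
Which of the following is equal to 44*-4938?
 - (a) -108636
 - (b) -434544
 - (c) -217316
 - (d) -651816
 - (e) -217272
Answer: e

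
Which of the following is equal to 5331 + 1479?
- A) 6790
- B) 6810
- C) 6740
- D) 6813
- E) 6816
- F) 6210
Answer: B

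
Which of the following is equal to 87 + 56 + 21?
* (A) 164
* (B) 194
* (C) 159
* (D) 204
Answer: A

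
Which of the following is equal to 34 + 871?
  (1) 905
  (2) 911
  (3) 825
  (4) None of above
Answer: 1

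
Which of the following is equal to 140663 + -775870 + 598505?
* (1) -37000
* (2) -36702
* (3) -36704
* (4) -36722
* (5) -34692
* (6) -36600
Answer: 2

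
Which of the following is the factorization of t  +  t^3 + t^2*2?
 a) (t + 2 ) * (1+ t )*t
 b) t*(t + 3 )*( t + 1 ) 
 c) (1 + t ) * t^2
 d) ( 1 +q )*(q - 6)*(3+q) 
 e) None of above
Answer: e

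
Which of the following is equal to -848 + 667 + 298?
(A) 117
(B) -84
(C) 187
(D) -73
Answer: A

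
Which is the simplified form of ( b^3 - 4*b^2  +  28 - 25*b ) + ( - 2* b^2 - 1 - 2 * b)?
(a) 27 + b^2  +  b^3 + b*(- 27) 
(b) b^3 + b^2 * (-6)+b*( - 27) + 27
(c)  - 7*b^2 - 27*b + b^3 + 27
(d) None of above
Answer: b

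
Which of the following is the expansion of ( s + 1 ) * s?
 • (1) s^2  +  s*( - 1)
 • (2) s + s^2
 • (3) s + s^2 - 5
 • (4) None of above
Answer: 2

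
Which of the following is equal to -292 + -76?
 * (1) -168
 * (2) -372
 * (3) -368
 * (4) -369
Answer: 3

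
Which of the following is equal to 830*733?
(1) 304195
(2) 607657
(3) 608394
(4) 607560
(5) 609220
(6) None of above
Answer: 6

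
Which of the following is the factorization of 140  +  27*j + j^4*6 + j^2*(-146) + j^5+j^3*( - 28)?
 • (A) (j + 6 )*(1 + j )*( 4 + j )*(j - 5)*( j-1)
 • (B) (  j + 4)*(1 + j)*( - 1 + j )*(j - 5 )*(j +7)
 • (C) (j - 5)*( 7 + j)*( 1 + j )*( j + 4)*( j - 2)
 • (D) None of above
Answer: B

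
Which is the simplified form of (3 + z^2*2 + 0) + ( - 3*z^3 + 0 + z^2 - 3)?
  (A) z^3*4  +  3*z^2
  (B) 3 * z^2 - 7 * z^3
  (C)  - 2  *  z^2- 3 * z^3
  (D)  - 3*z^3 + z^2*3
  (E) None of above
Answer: D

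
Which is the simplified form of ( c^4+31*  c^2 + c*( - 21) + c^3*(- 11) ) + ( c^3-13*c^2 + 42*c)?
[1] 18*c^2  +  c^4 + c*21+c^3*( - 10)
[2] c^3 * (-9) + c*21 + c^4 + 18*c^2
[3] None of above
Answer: 1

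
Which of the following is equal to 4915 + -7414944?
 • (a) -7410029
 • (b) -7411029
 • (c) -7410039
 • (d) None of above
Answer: a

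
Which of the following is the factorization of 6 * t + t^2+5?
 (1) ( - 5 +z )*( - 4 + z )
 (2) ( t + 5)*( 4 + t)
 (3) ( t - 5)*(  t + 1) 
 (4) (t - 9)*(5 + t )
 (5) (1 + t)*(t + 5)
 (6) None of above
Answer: 5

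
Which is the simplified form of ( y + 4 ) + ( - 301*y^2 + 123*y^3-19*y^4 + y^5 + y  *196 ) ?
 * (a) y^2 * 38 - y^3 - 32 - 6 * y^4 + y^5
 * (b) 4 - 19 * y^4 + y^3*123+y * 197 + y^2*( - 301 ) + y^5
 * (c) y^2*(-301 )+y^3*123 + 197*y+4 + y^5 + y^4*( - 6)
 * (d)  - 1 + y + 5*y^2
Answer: b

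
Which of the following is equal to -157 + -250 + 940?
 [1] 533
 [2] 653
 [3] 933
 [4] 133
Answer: 1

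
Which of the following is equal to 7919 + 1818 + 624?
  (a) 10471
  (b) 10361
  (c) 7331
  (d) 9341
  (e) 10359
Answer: b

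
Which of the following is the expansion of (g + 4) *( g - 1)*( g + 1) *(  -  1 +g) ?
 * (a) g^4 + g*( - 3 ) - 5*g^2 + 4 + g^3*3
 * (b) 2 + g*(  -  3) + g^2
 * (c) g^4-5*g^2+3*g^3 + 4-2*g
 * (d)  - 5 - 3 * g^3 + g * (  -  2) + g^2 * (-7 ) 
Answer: a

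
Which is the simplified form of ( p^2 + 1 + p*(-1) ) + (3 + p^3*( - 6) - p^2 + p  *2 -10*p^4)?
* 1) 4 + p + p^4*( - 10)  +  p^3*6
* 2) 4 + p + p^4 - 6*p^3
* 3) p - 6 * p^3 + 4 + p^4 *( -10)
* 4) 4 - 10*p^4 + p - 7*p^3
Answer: 3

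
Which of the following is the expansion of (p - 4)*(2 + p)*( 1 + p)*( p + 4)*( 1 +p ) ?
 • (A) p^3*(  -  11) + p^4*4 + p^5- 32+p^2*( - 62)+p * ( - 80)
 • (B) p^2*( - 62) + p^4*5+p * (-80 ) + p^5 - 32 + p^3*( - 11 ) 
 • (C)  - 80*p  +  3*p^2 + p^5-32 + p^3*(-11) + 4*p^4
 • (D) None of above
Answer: A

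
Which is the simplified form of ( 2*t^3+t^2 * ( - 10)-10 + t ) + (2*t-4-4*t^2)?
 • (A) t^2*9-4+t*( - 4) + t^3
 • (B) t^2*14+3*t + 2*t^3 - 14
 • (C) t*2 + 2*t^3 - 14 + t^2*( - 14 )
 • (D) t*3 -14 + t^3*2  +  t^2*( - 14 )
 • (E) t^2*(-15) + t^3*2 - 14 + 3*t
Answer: D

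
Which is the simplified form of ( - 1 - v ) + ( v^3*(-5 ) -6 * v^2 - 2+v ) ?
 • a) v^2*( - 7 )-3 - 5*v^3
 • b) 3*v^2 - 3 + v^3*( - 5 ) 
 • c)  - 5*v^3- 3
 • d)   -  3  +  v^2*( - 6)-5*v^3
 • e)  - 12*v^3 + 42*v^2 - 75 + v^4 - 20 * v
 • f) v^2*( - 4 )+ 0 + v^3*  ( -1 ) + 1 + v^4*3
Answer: d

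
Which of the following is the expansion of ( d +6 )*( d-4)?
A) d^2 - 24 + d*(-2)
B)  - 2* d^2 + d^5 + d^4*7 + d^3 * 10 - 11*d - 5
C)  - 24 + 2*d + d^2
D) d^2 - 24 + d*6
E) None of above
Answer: C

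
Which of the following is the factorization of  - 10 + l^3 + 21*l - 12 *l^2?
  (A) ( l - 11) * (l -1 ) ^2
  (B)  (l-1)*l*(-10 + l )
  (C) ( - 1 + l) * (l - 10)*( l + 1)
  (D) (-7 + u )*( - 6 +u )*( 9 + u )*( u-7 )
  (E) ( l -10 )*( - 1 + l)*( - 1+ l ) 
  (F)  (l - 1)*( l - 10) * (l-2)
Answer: E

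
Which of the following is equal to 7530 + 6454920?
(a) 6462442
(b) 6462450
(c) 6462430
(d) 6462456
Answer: b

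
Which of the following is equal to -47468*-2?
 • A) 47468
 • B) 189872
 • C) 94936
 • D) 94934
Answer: C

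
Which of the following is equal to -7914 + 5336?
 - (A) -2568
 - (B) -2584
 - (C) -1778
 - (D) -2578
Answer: D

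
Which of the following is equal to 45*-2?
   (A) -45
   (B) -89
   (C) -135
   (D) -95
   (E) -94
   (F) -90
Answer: F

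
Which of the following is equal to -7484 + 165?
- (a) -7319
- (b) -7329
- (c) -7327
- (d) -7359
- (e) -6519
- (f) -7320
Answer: a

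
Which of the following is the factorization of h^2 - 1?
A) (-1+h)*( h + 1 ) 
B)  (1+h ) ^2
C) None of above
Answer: A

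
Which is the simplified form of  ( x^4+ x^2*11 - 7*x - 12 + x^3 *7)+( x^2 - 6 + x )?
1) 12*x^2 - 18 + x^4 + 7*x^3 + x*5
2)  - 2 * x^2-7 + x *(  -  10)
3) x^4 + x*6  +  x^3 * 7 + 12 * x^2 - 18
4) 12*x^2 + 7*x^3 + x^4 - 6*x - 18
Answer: 4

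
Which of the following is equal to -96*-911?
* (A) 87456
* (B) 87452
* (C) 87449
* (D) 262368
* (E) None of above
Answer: A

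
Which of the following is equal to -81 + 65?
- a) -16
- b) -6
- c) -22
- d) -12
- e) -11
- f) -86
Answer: a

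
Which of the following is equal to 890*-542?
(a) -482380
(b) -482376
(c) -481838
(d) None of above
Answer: a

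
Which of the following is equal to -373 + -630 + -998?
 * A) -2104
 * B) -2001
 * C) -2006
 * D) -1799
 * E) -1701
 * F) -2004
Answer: B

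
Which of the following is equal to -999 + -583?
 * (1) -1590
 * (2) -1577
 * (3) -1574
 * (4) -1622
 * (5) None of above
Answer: 5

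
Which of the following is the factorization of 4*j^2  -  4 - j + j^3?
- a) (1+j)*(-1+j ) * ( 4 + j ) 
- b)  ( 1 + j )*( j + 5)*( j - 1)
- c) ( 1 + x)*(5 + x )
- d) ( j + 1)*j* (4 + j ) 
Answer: a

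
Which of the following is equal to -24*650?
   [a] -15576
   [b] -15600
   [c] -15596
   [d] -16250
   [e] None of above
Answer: b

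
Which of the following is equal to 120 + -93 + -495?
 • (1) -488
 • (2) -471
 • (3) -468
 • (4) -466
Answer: 3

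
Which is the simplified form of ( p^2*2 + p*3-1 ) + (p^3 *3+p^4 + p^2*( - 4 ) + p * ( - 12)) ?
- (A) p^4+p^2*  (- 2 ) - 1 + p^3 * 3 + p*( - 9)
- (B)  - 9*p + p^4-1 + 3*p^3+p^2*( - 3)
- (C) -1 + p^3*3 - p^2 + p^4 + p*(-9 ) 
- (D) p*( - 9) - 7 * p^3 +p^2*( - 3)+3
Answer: A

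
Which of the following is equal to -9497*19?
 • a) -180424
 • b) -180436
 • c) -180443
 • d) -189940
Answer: c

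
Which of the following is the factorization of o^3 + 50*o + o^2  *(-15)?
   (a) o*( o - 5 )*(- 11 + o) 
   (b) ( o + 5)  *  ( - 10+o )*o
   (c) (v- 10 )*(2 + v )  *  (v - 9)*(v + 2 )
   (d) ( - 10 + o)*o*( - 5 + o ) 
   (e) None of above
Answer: d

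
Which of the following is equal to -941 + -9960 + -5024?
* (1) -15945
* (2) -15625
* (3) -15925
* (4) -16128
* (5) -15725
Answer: 3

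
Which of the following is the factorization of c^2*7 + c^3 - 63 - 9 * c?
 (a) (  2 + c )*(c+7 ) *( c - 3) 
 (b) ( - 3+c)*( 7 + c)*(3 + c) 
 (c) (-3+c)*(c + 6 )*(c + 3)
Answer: b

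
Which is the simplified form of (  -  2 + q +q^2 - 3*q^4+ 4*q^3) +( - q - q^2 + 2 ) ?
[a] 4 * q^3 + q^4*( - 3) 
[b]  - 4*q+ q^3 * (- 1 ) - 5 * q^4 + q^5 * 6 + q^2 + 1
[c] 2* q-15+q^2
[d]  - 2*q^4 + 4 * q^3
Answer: a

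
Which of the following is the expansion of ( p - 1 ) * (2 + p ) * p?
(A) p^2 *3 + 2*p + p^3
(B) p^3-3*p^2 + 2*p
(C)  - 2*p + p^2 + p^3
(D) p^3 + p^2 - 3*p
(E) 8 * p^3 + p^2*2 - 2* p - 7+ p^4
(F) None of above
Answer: C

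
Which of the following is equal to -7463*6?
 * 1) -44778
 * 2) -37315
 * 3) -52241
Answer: 1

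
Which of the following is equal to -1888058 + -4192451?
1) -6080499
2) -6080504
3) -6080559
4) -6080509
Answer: 4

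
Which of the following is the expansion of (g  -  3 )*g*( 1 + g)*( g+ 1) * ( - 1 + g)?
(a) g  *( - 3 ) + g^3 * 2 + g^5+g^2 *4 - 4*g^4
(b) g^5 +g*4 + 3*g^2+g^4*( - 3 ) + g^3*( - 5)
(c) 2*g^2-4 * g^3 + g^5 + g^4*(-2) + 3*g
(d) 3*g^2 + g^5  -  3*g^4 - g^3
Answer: c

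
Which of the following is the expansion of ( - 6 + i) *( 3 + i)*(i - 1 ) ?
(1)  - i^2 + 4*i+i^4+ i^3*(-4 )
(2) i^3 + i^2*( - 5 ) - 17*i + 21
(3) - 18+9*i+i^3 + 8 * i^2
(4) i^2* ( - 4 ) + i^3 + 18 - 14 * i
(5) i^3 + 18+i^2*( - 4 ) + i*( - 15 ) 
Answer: 5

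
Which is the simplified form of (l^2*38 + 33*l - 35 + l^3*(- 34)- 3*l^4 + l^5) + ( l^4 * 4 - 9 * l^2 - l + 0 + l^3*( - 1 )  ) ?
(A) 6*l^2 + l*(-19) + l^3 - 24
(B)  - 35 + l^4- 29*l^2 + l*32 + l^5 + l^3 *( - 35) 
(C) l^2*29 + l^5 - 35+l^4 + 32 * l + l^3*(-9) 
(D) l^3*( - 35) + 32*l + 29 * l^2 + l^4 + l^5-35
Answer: D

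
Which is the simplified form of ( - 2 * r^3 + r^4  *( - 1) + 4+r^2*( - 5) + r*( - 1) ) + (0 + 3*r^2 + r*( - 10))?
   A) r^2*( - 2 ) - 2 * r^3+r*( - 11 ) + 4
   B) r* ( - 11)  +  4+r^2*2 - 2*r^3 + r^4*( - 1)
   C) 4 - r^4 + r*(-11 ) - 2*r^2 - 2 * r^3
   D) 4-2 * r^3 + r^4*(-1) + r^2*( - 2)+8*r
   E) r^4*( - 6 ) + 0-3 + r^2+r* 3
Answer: C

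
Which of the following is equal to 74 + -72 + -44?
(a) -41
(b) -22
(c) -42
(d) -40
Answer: c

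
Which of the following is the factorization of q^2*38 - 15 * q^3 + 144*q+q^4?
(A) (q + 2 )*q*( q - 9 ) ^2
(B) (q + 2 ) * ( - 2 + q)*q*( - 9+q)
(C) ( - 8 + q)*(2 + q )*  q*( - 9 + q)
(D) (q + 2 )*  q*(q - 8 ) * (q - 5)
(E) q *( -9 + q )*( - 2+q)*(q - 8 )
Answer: C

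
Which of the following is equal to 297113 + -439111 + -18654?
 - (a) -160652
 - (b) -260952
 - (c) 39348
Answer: a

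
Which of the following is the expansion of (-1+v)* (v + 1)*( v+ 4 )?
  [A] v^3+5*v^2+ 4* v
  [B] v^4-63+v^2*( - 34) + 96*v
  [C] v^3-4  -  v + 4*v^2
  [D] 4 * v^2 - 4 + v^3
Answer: C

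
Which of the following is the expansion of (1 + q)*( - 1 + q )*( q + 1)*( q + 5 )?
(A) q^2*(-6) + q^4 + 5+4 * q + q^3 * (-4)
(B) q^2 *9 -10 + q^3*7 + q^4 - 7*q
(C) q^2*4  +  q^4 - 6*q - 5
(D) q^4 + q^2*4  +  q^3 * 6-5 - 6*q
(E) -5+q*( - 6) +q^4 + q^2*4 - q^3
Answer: D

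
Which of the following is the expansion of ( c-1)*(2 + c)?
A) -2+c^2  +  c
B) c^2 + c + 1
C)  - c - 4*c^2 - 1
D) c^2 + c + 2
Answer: A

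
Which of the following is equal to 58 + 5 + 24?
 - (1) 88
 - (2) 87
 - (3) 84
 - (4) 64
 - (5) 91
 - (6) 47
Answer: 2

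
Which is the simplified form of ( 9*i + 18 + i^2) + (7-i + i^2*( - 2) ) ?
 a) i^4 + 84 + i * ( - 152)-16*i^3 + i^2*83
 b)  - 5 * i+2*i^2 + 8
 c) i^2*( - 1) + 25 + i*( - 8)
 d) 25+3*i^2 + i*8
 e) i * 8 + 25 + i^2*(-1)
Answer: e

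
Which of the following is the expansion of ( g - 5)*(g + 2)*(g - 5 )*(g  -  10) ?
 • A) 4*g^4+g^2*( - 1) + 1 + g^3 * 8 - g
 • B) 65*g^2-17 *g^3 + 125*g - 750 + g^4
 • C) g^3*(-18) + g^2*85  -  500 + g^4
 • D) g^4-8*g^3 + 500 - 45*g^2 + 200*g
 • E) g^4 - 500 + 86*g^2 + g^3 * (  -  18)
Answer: C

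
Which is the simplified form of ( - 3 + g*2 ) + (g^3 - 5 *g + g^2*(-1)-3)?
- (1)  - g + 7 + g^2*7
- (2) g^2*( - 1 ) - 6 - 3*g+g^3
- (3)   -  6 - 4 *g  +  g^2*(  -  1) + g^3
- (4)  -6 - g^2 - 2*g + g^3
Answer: 2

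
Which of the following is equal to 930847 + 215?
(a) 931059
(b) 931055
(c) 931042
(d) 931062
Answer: d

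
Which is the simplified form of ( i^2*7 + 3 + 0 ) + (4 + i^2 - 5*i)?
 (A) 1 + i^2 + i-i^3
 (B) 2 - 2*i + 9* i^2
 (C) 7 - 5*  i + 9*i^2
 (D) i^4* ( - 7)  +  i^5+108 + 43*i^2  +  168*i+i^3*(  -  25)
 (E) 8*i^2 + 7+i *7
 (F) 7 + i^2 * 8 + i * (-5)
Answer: F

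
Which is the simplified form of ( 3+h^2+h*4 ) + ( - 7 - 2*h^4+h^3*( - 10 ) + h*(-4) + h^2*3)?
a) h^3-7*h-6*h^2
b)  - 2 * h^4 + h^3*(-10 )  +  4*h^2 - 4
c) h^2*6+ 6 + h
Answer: b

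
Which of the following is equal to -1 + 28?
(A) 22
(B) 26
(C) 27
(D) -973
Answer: C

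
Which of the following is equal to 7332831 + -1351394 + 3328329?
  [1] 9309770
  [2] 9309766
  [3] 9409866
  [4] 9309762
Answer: 2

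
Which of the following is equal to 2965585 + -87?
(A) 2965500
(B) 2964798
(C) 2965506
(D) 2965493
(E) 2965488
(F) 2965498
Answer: F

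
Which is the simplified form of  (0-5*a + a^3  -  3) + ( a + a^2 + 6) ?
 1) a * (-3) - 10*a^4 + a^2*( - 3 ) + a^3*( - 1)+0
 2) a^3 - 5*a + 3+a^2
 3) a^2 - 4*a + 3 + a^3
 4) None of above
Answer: 3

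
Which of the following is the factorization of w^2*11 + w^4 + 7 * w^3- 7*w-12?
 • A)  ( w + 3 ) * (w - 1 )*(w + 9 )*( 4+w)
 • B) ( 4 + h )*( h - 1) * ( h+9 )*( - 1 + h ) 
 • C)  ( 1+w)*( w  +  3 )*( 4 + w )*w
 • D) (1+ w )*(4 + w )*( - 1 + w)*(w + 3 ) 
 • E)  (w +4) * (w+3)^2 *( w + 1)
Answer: D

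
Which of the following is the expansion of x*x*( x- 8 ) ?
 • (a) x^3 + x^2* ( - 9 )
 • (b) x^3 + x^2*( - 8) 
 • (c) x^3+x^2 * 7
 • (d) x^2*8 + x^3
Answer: b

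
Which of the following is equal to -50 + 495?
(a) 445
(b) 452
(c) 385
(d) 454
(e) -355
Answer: a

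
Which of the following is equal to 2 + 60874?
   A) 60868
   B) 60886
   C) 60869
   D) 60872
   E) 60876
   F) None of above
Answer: E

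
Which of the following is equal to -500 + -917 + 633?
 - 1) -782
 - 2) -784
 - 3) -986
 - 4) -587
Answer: 2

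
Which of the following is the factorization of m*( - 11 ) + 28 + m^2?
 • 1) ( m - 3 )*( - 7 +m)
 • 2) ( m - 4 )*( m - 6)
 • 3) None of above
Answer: 3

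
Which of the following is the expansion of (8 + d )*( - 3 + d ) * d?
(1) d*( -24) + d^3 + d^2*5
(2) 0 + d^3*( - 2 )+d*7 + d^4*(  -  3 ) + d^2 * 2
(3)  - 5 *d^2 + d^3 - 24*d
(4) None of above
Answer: 1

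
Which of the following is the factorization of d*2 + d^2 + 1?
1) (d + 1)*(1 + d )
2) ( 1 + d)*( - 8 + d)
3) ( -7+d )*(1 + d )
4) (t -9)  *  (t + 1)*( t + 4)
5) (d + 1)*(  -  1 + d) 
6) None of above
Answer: 1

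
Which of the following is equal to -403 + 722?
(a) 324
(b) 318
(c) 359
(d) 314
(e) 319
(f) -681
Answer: e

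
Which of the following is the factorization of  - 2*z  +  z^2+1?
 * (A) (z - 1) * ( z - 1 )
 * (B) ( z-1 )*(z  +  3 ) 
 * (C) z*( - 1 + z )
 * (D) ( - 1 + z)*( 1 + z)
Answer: A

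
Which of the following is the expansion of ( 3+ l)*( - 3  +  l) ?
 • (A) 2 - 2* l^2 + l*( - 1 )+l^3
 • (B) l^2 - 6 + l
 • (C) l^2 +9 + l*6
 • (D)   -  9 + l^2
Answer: D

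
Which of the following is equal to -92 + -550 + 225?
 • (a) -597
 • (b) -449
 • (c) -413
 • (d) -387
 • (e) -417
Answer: e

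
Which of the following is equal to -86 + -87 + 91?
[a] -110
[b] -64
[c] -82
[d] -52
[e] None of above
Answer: c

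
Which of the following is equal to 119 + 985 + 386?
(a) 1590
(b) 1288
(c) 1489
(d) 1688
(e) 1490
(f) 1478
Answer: e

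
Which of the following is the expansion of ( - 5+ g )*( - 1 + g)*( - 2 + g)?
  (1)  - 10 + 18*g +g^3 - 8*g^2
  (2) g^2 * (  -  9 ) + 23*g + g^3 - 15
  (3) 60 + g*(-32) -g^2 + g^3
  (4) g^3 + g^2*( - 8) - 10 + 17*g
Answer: 4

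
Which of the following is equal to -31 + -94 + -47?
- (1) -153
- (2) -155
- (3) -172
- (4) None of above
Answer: 3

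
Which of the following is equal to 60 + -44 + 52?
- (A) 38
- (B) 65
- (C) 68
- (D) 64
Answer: C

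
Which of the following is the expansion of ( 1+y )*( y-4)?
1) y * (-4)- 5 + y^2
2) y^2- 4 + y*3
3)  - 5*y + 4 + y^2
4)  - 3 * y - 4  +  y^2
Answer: 4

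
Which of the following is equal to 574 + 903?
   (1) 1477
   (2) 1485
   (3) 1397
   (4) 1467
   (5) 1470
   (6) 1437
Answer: 1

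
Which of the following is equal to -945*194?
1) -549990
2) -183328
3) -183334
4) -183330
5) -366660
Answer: 4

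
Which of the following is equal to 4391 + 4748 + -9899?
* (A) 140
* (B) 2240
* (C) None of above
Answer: C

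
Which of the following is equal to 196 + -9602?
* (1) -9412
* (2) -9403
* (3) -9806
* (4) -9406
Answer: 4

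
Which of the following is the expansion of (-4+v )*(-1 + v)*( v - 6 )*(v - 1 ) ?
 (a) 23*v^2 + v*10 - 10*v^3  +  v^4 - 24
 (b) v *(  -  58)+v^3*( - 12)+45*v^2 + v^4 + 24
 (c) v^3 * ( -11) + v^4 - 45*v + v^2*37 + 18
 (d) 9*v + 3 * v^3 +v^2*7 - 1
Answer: b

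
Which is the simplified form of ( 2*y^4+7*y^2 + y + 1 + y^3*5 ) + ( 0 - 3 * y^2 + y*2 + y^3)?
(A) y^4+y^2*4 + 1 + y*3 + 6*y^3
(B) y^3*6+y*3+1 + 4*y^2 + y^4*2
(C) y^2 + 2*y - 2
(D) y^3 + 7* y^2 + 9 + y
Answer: B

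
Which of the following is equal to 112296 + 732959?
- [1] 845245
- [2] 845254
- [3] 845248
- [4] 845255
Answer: 4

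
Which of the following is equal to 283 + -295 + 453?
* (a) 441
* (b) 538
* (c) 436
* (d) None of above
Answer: a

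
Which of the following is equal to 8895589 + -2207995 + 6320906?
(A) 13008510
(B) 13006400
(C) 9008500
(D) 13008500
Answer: D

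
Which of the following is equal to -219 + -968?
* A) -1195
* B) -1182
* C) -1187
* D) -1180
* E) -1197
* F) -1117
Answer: C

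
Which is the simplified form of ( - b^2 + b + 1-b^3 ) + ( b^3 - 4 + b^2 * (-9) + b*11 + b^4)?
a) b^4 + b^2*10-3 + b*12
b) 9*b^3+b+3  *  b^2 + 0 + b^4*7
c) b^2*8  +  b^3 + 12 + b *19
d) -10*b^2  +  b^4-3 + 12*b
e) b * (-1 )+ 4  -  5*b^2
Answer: d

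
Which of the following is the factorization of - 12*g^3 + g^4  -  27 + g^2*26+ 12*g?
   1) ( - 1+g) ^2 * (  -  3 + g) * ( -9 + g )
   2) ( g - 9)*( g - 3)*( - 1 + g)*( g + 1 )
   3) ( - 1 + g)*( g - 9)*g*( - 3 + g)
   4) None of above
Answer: 2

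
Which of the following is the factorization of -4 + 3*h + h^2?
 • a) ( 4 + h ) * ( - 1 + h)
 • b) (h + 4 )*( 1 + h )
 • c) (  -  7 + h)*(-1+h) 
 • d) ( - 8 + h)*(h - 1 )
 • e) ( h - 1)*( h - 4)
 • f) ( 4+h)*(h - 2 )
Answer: a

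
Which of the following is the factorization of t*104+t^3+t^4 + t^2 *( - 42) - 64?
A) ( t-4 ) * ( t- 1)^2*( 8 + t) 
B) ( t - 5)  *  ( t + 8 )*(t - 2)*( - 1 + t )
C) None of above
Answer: C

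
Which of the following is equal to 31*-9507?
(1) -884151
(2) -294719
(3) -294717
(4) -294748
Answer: 3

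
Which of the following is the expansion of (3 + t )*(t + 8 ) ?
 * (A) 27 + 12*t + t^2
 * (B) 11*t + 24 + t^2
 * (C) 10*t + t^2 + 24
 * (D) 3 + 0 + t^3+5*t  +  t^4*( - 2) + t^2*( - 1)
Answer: B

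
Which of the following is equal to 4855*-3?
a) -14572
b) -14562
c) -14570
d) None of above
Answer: d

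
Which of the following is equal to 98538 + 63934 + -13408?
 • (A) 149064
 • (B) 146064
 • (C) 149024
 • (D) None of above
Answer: A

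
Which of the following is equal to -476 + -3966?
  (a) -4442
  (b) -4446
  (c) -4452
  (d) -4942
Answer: a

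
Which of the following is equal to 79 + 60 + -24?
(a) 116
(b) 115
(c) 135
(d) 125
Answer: b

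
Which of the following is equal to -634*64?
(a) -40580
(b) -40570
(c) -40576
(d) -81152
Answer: c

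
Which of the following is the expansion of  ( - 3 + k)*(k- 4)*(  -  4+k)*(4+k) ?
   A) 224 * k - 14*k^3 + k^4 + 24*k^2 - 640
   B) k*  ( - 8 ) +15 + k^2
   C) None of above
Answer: C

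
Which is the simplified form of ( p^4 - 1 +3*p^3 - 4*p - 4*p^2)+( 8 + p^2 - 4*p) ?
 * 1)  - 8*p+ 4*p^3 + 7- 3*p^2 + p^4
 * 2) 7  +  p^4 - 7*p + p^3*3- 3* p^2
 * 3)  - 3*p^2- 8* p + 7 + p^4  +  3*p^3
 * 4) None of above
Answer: 3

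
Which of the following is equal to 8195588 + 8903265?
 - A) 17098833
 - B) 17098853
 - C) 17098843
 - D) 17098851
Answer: B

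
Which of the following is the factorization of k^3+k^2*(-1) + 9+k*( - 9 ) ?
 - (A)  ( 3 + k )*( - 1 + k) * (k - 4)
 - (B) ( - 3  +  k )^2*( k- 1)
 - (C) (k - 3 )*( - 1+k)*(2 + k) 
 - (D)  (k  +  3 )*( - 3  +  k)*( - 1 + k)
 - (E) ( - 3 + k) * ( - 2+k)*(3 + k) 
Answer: D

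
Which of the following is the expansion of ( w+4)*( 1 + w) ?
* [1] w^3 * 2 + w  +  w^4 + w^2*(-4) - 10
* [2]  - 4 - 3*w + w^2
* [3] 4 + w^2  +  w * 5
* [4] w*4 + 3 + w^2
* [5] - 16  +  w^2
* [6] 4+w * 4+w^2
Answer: 3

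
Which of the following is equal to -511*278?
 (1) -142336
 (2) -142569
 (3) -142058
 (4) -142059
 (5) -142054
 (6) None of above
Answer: 3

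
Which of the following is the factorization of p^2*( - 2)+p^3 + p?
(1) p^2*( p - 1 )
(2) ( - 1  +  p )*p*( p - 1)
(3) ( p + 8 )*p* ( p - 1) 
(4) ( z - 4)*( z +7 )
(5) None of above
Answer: 2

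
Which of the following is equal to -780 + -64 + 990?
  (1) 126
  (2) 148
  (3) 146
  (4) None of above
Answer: 3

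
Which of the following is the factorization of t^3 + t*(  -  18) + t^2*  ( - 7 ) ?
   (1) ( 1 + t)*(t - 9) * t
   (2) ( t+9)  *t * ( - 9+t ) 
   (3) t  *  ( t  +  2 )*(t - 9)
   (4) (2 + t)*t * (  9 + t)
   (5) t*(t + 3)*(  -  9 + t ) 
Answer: 3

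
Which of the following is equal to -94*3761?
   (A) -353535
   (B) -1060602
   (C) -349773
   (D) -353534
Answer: D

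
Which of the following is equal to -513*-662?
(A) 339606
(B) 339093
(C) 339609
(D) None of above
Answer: A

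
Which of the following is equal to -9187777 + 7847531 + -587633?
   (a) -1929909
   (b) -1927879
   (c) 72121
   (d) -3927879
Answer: b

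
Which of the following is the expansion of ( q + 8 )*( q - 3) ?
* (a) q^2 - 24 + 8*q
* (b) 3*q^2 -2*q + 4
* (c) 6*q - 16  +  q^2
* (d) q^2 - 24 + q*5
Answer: d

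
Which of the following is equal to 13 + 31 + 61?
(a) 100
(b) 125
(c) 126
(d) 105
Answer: d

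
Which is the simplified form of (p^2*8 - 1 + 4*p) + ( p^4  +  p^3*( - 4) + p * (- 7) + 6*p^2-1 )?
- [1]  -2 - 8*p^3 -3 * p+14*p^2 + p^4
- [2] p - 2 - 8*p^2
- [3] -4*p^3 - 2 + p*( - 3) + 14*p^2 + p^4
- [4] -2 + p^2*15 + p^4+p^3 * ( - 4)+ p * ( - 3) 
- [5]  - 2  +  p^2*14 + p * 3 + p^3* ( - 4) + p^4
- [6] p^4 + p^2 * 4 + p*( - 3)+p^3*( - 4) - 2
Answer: 3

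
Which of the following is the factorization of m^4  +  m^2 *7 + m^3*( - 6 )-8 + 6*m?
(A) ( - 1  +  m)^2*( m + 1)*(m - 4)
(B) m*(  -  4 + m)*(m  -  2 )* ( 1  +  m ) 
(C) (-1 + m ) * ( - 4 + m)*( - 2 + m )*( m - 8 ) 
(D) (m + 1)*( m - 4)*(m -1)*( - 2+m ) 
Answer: D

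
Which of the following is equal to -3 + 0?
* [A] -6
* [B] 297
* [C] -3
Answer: C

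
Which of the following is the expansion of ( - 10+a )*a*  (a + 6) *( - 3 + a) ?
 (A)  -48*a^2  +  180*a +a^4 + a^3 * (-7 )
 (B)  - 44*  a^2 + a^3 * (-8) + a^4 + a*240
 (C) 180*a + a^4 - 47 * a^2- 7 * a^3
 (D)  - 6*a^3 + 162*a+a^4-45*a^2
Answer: A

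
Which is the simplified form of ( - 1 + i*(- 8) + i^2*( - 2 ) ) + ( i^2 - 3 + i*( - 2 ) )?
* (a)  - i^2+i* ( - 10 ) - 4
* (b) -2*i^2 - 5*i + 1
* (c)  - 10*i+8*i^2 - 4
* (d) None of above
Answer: a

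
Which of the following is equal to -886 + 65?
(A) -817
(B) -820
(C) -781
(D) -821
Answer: D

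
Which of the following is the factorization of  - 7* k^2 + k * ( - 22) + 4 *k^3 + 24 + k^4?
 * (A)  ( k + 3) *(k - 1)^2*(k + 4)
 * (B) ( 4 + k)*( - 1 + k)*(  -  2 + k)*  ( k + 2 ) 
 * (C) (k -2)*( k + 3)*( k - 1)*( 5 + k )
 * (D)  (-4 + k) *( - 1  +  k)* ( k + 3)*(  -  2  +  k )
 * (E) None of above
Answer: E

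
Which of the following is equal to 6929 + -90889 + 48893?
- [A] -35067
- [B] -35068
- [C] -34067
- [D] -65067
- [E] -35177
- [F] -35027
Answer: A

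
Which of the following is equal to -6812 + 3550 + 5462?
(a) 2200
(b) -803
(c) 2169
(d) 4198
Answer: a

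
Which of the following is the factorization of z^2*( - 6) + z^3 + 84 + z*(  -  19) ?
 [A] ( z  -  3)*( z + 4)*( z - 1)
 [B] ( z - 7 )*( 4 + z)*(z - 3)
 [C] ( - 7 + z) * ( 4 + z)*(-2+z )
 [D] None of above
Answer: B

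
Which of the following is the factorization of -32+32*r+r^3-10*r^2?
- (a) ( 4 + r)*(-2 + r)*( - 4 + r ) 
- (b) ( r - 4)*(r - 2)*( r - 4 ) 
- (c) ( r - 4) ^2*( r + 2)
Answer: b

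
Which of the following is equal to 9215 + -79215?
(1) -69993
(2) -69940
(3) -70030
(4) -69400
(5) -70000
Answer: 5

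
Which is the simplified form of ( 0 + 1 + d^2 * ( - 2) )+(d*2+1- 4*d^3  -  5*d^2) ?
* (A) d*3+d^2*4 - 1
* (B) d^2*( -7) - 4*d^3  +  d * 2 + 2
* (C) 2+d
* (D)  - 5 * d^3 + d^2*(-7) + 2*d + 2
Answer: B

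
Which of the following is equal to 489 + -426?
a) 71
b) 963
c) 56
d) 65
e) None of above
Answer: e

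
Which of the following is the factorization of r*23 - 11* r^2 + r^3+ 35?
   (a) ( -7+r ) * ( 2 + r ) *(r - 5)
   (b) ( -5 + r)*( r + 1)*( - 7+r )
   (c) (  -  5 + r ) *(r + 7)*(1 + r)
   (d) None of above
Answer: b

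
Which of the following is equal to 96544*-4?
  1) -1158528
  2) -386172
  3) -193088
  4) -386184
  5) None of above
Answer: 5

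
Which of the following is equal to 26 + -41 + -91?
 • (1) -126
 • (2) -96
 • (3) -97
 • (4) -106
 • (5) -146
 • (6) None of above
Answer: 4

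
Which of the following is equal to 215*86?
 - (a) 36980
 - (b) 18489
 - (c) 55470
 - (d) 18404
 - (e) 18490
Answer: e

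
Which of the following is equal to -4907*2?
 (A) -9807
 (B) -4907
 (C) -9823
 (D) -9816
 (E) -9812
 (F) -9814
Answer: F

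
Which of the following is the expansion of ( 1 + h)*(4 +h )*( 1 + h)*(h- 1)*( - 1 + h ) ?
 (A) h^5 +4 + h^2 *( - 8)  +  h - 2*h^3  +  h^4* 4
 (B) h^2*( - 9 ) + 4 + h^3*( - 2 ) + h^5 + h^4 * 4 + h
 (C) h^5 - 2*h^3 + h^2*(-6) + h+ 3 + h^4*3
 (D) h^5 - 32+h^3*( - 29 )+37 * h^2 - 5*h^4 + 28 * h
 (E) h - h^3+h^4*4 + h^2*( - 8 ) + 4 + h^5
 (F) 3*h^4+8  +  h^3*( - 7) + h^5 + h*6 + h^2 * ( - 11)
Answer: A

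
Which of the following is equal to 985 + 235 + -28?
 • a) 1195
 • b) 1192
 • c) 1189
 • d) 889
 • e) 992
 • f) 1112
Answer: b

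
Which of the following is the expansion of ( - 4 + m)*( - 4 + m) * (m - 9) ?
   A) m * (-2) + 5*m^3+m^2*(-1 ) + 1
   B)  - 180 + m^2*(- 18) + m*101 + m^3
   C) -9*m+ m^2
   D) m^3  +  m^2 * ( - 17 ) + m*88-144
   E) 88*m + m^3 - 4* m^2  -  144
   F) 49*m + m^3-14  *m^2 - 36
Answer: D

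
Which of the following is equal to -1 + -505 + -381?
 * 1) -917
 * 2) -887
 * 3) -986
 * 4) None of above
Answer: 2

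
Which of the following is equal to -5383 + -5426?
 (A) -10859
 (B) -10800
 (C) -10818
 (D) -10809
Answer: D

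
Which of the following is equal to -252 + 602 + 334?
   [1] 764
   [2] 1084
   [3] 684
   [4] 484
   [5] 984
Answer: 3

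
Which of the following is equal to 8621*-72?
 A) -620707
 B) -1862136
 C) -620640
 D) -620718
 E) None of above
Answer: E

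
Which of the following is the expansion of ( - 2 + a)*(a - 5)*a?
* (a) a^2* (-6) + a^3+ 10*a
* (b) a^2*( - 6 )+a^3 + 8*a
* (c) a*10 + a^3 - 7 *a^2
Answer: c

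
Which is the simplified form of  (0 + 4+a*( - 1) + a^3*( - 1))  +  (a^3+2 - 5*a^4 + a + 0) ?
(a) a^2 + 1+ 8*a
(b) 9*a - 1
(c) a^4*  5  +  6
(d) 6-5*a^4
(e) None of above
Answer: d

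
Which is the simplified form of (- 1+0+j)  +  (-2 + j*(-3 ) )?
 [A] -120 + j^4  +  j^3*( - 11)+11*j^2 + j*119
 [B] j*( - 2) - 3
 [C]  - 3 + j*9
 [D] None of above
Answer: B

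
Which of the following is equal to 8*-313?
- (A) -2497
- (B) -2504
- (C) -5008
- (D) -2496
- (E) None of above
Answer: B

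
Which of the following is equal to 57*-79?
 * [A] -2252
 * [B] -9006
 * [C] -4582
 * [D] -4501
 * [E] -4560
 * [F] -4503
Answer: F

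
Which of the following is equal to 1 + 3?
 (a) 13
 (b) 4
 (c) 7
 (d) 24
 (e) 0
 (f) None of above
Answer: b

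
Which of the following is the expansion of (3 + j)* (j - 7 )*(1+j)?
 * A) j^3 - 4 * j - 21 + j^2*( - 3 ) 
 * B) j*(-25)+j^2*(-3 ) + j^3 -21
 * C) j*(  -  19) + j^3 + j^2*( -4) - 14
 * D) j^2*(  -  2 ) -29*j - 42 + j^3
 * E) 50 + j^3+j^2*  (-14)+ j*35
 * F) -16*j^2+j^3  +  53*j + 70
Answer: B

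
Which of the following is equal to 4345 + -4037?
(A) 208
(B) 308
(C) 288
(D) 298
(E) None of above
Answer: B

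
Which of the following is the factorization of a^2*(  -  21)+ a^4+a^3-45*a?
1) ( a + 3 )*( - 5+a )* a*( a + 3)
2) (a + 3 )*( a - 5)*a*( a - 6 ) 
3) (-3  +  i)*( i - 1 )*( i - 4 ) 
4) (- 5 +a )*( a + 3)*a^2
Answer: 1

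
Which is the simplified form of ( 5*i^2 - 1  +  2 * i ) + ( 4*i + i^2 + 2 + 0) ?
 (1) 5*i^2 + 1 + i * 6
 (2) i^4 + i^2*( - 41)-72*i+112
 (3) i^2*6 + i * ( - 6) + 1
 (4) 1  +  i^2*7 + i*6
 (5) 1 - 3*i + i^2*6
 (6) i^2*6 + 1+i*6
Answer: 6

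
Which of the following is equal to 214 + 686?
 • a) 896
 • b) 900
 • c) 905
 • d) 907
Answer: b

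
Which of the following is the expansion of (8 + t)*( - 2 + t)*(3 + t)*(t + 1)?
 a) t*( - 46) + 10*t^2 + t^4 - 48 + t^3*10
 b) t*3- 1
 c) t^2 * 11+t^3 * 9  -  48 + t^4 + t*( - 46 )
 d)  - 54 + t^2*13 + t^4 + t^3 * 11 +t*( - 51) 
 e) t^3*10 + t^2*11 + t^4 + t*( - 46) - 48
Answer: e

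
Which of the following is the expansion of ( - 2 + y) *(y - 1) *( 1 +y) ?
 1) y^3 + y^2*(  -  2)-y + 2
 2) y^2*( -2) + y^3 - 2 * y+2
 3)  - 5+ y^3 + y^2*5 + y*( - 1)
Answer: 1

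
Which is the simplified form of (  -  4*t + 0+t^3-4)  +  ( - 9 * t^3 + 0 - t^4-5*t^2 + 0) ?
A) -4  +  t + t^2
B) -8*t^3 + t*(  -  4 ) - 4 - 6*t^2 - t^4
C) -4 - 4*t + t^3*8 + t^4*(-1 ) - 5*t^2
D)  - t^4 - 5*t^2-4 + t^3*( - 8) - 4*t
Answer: D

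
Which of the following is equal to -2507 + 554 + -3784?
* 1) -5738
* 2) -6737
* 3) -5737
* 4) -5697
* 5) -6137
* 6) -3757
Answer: 3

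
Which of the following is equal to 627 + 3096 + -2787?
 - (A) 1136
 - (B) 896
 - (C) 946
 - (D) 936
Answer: D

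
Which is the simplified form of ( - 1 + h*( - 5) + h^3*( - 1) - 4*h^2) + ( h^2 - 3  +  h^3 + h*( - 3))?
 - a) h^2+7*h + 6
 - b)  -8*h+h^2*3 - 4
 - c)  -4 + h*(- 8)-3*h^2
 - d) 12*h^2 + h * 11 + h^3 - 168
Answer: c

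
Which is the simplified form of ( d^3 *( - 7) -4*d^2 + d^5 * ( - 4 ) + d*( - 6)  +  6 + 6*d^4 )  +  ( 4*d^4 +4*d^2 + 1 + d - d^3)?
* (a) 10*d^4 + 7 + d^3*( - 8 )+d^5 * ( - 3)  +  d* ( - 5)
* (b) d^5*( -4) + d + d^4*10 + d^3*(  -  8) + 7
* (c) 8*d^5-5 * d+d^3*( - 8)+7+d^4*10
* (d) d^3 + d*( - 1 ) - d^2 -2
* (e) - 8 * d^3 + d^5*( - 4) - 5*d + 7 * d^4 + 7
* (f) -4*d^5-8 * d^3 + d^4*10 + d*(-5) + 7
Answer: f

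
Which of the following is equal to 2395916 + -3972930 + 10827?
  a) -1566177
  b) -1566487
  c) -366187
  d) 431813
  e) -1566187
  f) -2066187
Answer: e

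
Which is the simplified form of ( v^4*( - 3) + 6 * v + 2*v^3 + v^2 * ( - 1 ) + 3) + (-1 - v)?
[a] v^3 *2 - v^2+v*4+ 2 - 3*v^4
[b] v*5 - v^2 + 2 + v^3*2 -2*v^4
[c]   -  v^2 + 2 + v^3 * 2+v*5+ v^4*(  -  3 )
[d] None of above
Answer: c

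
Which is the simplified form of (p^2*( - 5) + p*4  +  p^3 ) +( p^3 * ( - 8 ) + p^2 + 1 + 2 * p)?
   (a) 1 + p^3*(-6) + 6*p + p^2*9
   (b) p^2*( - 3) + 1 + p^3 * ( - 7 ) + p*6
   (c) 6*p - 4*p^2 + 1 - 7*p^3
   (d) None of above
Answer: c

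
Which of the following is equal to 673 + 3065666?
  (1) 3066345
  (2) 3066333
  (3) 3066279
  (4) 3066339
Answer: 4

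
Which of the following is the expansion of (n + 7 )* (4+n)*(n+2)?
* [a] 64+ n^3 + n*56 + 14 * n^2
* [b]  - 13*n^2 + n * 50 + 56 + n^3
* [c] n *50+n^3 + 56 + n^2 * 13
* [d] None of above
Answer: c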